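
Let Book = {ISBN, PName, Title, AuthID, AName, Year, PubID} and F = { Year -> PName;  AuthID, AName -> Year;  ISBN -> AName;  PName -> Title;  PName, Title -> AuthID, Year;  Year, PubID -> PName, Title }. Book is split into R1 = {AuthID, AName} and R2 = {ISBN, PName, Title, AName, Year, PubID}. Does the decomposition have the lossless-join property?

No

Common attributes: R1 ∩ R2 = {AName}.
No dependency enlarges {AName}, so (AName)⁺ = {AName}.
The closure contains neither all of R1 = {AuthID, AName} nor all of R2 = {ISBN, PName, Title, AName, Year, PubID}, so the common attributes are not a superkey of either fragment. The join is lossy.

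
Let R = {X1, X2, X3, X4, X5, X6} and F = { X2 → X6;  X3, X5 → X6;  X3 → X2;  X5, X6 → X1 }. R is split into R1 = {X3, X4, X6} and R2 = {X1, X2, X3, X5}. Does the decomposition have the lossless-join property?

No

Common attributes: R1 ∩ R2 = {X3}.
Closure of {X3}: X3 → X2 applies, adding X2; X2 → X6 applies, adding X6. So (X3)⁺ = {X2, X3, X6}.
The closure contains neither all of R1 = {X3, X4, X6} nor all of R2 = {X1, X2, X3, X5}, so the common attributes are not a superkey of either fragment. The join is lossy.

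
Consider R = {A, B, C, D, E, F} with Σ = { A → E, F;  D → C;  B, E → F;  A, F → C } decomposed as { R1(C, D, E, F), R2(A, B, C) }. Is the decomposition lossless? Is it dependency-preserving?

lossy and not dependency-preserving

Lossless test: (C)⁺ = {C}, which is a superkey of neither fragment — lossy.
Dependency preservation: the restricted closure of {A} across the fragments never reaches {E, F}, so A → E, F cannot be enforced without a join — not preserved.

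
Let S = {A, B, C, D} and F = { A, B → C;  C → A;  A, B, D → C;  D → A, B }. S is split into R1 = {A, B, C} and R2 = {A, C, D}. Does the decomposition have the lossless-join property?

No

Common attributes: R1 ∩ R2 = {A, C}.
No dependency enlarges {A, C}, so (A, C)⁺ = {A, C}.
The closure contains neither all of R1 = {A, B, C} nor all of R2 = {A, C, D}, so the common attributes are not a superkey of either fragment. The join is lossy.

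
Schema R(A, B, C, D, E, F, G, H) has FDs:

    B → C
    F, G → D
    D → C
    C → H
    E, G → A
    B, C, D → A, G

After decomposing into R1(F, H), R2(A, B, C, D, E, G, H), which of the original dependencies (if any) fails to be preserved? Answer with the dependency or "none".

Check F, G → D: no single fragment contains all of {D, F, G}, and the restricted closure of {F, G} across the fragments never reaches {D}.
B → C is preserved.
D → C is preserved.
C → H is preserved.
E, G → A is preserved.
B, C, D → A, G is preserved.

F, G → D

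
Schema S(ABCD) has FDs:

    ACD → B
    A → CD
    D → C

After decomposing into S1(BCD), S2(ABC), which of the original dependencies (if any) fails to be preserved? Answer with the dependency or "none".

Check A → CD: no single fragment contains all of {ACD}, and the restricted closure of {A} across the fragments never reaches {CD}.
ACD → B is preserved.
D → C is preserved.

A → CD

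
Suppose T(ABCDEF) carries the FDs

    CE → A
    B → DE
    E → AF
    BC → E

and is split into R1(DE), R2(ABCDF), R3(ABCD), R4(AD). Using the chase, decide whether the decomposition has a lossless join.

Chase test. Columns are ABCDEF; row i has aⱼ where attribute j ∈ Ri, else bᵢⱼ.
Initial tableau (one row per fragment):
  row 1: b11 b12 b13 a4 a5 b16
  row 2: a1 a2 a3 a4 b25 a6
  row 3: a1 a2 a3 a4 b35 b36
  row 4: a1 b42 b43 a4 b45 b46
Rows 2 and 3 agree on B; apply B→DE and equate their DE entries.
Rows 2 and 3 agree on E; apply E→AF and equate their AF entries.
No row becomes fully distinguished — the join is lossy.

No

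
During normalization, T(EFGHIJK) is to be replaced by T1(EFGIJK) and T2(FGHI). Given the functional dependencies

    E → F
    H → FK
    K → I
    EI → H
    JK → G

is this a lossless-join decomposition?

Common attributes: T1 ∩ T2 = {FGI}.
No dependency enlarges {FGI}, so (FGI)⁺ = {FGI}.
The closure contains neither all of T1 = {EFGIJK} nor all of T2 = {FGHI}, so the common attributes are not a superkey of either fragment. The join is lossy.

No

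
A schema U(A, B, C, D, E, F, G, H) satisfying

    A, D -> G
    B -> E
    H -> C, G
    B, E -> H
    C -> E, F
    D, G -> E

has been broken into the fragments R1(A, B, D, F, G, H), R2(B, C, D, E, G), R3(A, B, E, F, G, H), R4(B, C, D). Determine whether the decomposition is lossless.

Yes

Chase test. Columns are A, B, C, D, E, F, G, H; row i has aⱼ where attribute j ∈ Ri, else bᵢⱼ.
Initial tableau (one row per fragment):
  row 1: a1 a2 b13 a4 b15 a6 a7 a8
  row 2: b21 a2 a3 a4 a5 b26 a7 b28
  row 3: a1 a2 b33 b34 a5 a6 a7 a8
  row 4: b41 a2 a3 a4 b45 b46 b47 b48
Rows 1 and 2 agree on B; apply B→E and equate their E entries.
Rows 1 and 4 agree on B; apply B→E and equate their E entries.
Rows 1 and 3 agree on H; apply H→C, G and equate their C, G entries.
Rows 1 and 2 agree on B, E; apply B, E→H and equate their H entries.
Rows 1 and 4 agree on B, E; apply B, E→H and equate their H entries.
Rows 2 and 4 agree on C; apply C→E, F and equate their E, F entries.
Rows 1 and 2 agree on H; apply H→C, G and equate their C, G entries.
Rows 1 and 4 agree on H; apply H→C, G and equate their C, G entries.
Rows 1 and 2 agree on C; apply C→E, F and equate their E, F entries.
Row 1 is now all distinguished symbols — the join is lossless.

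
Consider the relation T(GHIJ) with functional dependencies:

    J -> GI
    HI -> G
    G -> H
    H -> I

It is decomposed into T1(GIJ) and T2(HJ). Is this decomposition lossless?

Common attributes: T1 ∩ T2 = {J}.
Closure of {J}: J → GI applies, adding GI; G → H applies, adding H. So (J)⁺ = {GHIJ}.
This closure contains every attribute of T1, so T1 ∩ T2 → T1. The join is lossless.

Yes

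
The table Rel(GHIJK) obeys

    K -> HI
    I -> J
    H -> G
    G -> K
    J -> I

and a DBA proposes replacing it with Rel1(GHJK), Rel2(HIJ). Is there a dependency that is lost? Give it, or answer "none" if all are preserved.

K → HI: restricted closure across fragments reaches HI.
I → J lies within Rel2.
H → G lies within Rel1.
G → K lies within Rel1.
J → I lies within Rel2.
Every dependency is enforceable on the fragments, so the decomposition is dependency-preserving.

none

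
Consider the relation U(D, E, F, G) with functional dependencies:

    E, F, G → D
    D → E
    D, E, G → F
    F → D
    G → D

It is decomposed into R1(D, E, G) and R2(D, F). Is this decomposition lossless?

No

Common attributes: R1 ∩ R2 = {D}.
Closure of {D}: D → E applies, adding E. So (D)⁺ = {D, E}.
The closure contains neither all of R1 = {D, E, G} nor all of R2 = {D, F}, so the common attributes are not a superkey of either fragment. The join is lossy.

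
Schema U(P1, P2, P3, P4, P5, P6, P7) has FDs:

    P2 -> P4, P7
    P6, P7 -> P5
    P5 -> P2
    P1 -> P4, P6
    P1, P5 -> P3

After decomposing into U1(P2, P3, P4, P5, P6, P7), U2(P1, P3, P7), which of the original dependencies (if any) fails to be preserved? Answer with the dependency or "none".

P1 -> P4, P6

Check P1 → P4, P6: no single fragment contains all of {P1, P4, P6}, and the restricted closure of {P1} across the fragments never reaches {P4, P6}.
P2 → P4, P7 is preserved.
P6, P7 → P5 is preserved.
P5 → P2 is preserved.
P1, P5 → P3 is preserved.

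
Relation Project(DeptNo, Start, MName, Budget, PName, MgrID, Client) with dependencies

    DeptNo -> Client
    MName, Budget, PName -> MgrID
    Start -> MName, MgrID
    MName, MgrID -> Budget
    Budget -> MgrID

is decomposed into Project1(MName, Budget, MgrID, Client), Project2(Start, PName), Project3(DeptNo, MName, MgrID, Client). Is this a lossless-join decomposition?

No

Chase test. Columns are DeptNo, Start, MName, Budget, PName, MgrID, Client; row i has aⱼ where attribute j ∈ Projecti, else bᵢⱼ.
Initial tableau (one row per fragment):
  row 1: b11 b12 a3 a4 b15 a6 a7
  row 2: b21 a2 b23 b24 a5 b26 b27
  row 3: a1 b32 a3 b34 b35 a6 a7
Rows 1 and 3 agree on MName, MgrID; apply MName, MgrID→Budget and equate their Budget entries.
No row becomes fully distinguished — the join is lossy.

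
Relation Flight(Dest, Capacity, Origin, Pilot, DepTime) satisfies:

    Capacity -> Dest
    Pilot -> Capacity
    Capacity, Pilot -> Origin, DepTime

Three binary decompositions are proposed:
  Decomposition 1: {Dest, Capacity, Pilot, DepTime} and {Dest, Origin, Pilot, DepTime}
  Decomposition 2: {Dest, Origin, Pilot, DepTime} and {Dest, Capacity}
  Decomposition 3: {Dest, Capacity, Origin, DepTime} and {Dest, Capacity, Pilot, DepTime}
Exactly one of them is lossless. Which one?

Decomposition 1: common = {Dest, Pilot, DepTime}, closure = {Dest, Capacity, Origin, Pilot, DepTime} → lossless.
Decomposition 2: common = {Dest}, closure = {Dest} → lossy.
Decomposition 3: common = {Dest, Capacity, DepTime}, closure = {Dest, Capacity, DepTime} → lossy.

Decomposition 1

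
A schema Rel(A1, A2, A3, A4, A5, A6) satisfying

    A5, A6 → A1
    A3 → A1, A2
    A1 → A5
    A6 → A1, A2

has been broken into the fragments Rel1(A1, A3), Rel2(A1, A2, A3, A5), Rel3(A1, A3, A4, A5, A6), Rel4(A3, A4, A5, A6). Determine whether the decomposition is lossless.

Chase test. Columns are A1, A2, A3, A4, A5, A6; row i has aⱼ where attribute j ∈ Reli, else bᵢⱼ.
Initial tableau (one row per fragment):
  row 1: a1 b12 a3 b14 b15 b16
  row 2: a1 a2 a3 b24 a5 b26
  row 3: a1 b32 a3 a4 a5 a6
  row 4: b41 b42 a3 a4 a5 a6
Rows 3 and 4 agree on A5, A6; apply A5, A6→A1 and equate their A1 entries.
Rows 1 and 2 agree on A3; apply A3→A1, A2 and equate their A1, A2 entries.
Rows 1 and 3 agree on A3; apply A3→A1, A2 and equate their A1, A2 entries.
Rows 1 and 4 agree on A3; apply A3→A1, A2 and equate their A1, A2 entries.
Rows 1 and 2 agree on A1; apply A1→A5 and equate their A5 entries.
Row 3 is now all distinguished symbols — the join is lossless.

Yes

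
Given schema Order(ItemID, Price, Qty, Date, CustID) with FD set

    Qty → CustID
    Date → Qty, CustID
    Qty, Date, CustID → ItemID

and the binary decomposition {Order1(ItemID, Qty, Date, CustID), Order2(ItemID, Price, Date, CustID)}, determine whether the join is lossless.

Common attributes: Order1 ∩ Order2 = {ItemID, Date, CustID}.
Closure of {ItemID, Date, CustID}: Date → Qty, CustID applies, adding Qty. So (ItemID, Date, CustID)⁺ = {ItemID, Qty, Date, CustID}.
This closure contains every attribute of Order1, so Order1 ∩ Order2 → Order1. The join is lossless.

Yes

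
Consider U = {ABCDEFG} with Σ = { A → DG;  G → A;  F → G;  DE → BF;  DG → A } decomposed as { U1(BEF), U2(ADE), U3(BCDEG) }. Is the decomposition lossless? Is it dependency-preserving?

lossy and not dependency-preserving

Lossless test (chase): Rows 2 and 3 agree on DE; apply DE→BF and equate their BF entries. Rows 2 and 3 agree on F; apply F→G and equate their G entries. Rows 2 and 3 agree on DG; apply DG→A and equate their A entries. No row becomes fully distinguished — the join is lossy.
Dependency preservation: the restricted closure of {A} across the fragments never reaches {DG}, so A → DG cannot be enforced without a join — not preserved.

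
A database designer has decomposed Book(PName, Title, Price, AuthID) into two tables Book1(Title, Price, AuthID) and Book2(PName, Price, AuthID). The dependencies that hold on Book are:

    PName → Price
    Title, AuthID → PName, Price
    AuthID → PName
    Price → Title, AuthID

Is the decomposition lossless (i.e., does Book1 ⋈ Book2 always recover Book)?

Common attributes: Book1 ∩ Book2 = {Price, AuthID}.
Closure of {Price, AuthID}: AuthID → PName applies, adding PName; Price → Title, AuthID applies, adding Title. So (Price, AuthID)⁺ = {PName, Title, Price, AuthID}.
This closure contains every attribute of Book1, so Book1 ∩ Book2 → Book1. The join is lossless.

Yes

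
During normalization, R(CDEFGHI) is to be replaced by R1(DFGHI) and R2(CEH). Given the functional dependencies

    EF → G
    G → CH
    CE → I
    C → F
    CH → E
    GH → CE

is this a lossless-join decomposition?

No

Common attributes: R1 ∩ R2 = {H}.
No dependency enlarges {H}, so (H)⁺ = {H}.
The closure contains neither all of R1 = {DFGHI} nor all of R2 = {CEH}, so the common attributes are not a superkey of either fragment. The join is lossy.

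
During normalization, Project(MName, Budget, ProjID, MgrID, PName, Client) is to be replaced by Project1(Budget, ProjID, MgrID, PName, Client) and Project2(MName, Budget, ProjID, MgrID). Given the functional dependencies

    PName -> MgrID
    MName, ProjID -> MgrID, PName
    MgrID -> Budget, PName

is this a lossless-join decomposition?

Common attributes: Project1 ∩ Project2 = {Budget, ProjID, MgrID}.
Closure of {Budget, ProjID, MgrID}: MgrID → Budget, PName applies, adding PName. So (Budget, ProjID, MgrID)⁺ = {Budget, ProjID, MgrID, PName}.
The closure contains neither all of Project1 = {Budget, ProjID, MgrID, PName, Client} nor all of Project2 = {MName, Budget, ProjID, MgrID}, so the common attributes are not a superkey of either fragment. The join is lossy.

No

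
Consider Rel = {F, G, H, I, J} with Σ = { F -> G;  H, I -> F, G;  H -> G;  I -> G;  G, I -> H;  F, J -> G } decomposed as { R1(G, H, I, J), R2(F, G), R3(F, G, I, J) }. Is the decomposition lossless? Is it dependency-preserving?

lossless and dependency-preserving

Lossless test (chase): Rows 1 and 3 agree on G, I; apply G, I→H and equate their H entries. Rows 1 and 3 agree on H, I; apply H, I→F, G and equate their F, G entries. Row 1 is now all distinguished symbols — the join is lossless.
Dependency preservation: H, I → F, G is not contained in any single fragment, but the restricted closure of its left-hand side across the fragments still reaches the right-hand side; the remaining FDs each lie inside some fragment. All dependencies are preserved.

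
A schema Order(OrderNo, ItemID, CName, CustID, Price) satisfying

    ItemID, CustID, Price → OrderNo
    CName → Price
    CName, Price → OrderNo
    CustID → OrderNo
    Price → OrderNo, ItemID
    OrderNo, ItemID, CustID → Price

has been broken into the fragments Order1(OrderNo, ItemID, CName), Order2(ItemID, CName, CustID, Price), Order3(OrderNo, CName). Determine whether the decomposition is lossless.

Chase test. Columns are OrderNo, ItemID, CName, CustID, Price; row i has aⱼ where attribute j ∈ Orderi, else bᵢⱼ.
Initial tableau (one row per fragment):
  row 1: a1 a2 a3 b14 b15
  row 2: b21 a2 a3 a4 a5
  row 3: a1 b32 a3 b34 b35
Rows 1 and 2 agree on CName; apply CName→Price and equate their Price entries.
Rows 1 and 3 agree on CName; apply CName→Price and equate their Price entries.
Rows 1 and 2 agree on CName, Price; apply CName, Price→OrderNo and equate their OrderNo entries.
Rows 1 and 3 agree on Price; apply Price→OrderNo, ItemID and equate their OrderNo, ItemID entries.
Row 2 is now all distinguished symbols — the join is lossless.

Yes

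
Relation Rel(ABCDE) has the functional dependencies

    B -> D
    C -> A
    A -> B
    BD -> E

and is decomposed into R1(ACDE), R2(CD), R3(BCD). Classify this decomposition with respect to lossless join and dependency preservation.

Lossless test (chase): Rows 1 and 2 agree on C; apply C→A and equate their A entries. Rows 1 and 3 agree on C; apply C→A and equate their A entries. Rows 1 and 2 agree on A; apply A→B and equate their B entries. Rows 1 and 3 agree on A; apply A→B and equate their B entries. Rows 1 and 2 agree on BD; apply BD→E and equate their E entries. Rows 1 and 3 agree on BD; apply BD→E and equate their E entries. Row 1 is now all distinguished symbols — the join is lossless.
Dependency preservation: the restricted closure of {A} across the fragments never reaches {B}, so A → B cannot be enforced without a join — not preserved.

lossless but not dependency-preserving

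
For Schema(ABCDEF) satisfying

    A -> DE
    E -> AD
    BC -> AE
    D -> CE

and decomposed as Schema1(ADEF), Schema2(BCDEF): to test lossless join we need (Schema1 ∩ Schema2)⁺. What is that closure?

ACDEF

Schema1 ∩ Schema2 = {DEF}.
E → AD applies, adding A
D → CE applies, adding C
Closure: {ACDEF}.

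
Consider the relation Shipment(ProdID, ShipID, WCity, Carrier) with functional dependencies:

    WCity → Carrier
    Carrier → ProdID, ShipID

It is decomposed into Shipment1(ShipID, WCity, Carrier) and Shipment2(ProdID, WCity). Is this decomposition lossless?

Yes

Common attributes: Shipment1 ∩ Shipment2 = {WCity}.
Closure of {WCity}: WCity → Carrier applies, adding Carrier; Carrier → ProdID, ShipID applies, adding ProdID, ShipID. So (WCity)⁺ = {ProdID, ShipID, WCity, Carrier}.
This closure contains every attribute of Shipment1, so Shipment1 ∩ Shipment2 → Shipment1. The join is lossless.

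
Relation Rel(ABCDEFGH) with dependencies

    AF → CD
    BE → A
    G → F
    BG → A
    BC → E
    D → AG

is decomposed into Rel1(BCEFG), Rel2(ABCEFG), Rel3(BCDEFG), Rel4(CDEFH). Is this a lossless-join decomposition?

Chase test. Columns are ABCDEFGH; row i has aⱼ where attribute j ∈ Reli, else bᵢⱼ.
Initial tableau (one row per fragment):
  row 1: b11 a2 a3 b14 a5 a6 a7 b18
  row 2: a1 a2 a3 b24 a5 a6 a7 b28
  row 3: b31 a2 a3 a4 a5 a6 a7 b38
  row 4: b41 b42 a3 a4 a5 a6 b47 a8
Rows 1 and 2 agree on BE; apply BE→A and equate their A entries.
Rows 1 and 3 agree on BE; apply BE→A and equate their A entries.
Rows 3 and 4 agree on D; apply D→AG and equate their AG entries.
Rows 1 and 2 agree on AF; apply AF→CD and equate their CD entries.
Rows 1 and 3 agree on AF; apply AF→CD and equate their CD entries.
No row becomes fully distinguished — the join is lossy.

No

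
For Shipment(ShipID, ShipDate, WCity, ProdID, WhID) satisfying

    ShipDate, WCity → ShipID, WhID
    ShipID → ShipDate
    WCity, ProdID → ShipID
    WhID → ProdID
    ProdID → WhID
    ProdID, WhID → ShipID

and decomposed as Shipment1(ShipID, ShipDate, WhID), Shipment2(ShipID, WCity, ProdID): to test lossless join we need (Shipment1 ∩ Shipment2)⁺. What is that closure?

ShipID, ShipDate

Shipment1 ∩ Shipment2 = {ShipID}.
ShipID → ShipDate applies, adding ShipDate
Closure: {ShipID, ShipDate}.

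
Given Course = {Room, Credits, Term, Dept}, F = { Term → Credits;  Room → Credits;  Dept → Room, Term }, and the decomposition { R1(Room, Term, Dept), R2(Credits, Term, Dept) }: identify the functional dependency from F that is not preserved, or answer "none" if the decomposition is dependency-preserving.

Check Room → Credits: no single fragment contains all of {Room, Credits}, and the restricted closure of {Room} across the fragments never reaches {Credits}.
Term → Credits is preserved.
Dept → Room, Term is preserved.

Room → Credits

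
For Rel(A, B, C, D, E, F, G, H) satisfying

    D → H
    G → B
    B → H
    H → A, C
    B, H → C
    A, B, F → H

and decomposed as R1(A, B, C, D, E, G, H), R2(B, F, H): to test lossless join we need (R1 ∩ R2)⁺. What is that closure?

R1 ∩ R2 = {B, H}.
H → A, C applies, adding A, C
Closure: {A, B, C, H}.

A, B, C, H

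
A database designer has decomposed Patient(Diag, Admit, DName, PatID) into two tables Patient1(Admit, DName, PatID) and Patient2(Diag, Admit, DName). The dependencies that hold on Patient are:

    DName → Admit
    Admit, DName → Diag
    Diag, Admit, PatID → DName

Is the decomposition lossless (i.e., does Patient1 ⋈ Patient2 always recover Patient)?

Common attributes: Patient1 ∩ Patient2 = {Admit, DName}.
Closure of {Admit, DName}: Admit, DName → Diag applies, adding Diag. So (Admit, DName)⁺ = {Diag, Admit, DName}.
This closure contains every attribute of Patient2, so Patient1 ∩ Patient2 → Patient2. The join is lossless.

Yes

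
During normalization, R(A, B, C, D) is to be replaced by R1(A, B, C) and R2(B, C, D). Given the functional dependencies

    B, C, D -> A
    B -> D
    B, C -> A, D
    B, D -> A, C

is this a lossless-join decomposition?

Yes

Common attributes: R1 ∩ R2 = {B, C}.
Closure of {B, C}: B → D applies, adding D; B, C → A, D applies, adding A. So (B, C)⁺ = {A, B, C, D}.
This closure contains every attribute of R1, so R1 ∩ R2 → R1. The join is lossless.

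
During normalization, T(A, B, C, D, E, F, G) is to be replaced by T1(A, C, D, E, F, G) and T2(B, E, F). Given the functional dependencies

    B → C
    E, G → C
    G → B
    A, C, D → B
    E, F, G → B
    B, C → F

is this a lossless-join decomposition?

Common attributes: T1 ∩ T2 = {E, F}.
No dependency enlarges {E, F}, so (E, F)⁺ = {E, F}.
The closure contains neither all of T1 = {A, C, D, E, F, G} nor all of T2 = {B, E, F}, so the common attributes are not a superkey of either fragment. The join is lossy.

No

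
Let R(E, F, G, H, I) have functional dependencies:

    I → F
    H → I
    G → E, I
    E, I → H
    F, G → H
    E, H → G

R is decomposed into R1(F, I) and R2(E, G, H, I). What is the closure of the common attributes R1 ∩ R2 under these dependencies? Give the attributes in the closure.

F, I

R1 ∩ R2 = {I}.
I → F applies, adding F
Closure: {F, I}.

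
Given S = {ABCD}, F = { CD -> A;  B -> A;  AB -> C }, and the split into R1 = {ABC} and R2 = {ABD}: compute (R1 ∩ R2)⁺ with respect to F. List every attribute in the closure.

ABC

R1 ∩ R2 = {AB}.
AB → C applies, adding C
Closure: {ABC}.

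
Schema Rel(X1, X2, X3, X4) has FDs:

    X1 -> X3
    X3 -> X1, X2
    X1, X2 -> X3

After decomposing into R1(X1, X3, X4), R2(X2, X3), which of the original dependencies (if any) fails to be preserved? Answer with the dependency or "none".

X1 → X3 lies within R1.
X3 → X1, X2: restricted closure across fragments reaches X1, X2.
X1, X2 → X3: restricted closure across fragments reaches X3.
Every dependency is enforceable on the fragments, so the decomposition is dependency-preserving.

none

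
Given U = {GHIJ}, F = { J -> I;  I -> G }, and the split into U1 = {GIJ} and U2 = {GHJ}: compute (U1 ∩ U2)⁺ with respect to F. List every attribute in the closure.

GIJ

U1 ∩ U2 = {GJ}.
J → I applies, adding I
Closure: {GIJ}.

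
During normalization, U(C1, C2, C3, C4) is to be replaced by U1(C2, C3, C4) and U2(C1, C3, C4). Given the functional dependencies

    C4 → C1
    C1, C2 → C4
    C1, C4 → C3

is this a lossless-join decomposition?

Common attributes: U1 ∩ U2 = {C3, C4}.
Closure of {C3, C4}: C4 → C1 applies, adding C1. So (C3, C4)⁺ = {C1, C3, C4}.
This closure contains every attribute of U2, so U1 ∩ U2 → U2. The join is lossless.

Yes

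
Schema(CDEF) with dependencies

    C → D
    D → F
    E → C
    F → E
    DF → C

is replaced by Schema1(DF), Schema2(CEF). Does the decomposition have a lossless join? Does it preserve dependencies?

Lossless test: (F)⁺ = {CDEF}, which contains all of one fragment — lossless.
Dependency preservation: C → D; DF → C are not contained in any single fragment, but the restricted closure of each left-hand side across the fragments still reaches the right-hand side; the remaining FDs each lie inside some fragment. All dependencies are preserved.

lossless and dependency-preserving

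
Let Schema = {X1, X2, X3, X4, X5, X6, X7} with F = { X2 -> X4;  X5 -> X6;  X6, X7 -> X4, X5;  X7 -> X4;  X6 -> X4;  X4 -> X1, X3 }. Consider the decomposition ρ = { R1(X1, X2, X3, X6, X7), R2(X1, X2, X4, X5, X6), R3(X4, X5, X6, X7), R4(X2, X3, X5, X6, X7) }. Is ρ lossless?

Chase test. Columns are X1, X2, X3, X4, X5, X6, X7; row i has aⱼ where attribute j ∈ Ri, else bᵢⱼ.
Initial tableau (one row per fragment):
  row 1: a1 a2 a3 b14 b15 a6 a7
  row 2: a1 a2 b23 a4 a5 a6 b27
  row 3: b31 b32 b33 a4 a5 a6 a7
  row 4: b41 a2 a3 b44 a5 a6 a7
Rows 1 and 2 agree on X2; apply X2→X4 and equate their X4 entries.
Rows 1 and 4 agree on X2; apply X2→X4 and equate their X4 entries.
Rows 1 and 3 agree on X6, X7; apply X6, X7→X4, X5 and equate their X4, X5 entries.
Rows 1 and 2 agree on X4; apply X4→X1, X3 and equate their X1, X3 entries.
Rows 1 and 3 agree on X4; apply X4→X1, X3 and equate their X1, X3 entries.
Rows 1 and 4 agree on X4; apply X4→X1, X3 and equate their X1, X3 entries.
Row 1 is now all distinguished symbols — the join is lossless.

Yes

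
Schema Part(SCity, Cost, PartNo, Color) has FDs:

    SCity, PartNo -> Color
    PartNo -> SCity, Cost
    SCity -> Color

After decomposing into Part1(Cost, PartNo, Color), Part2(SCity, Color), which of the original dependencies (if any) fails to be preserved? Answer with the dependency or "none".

PartNo -> SCity, Cost

Check PartNo → SCity, Cost: no single fragment contains all of {SCity, Cost, PartNo}, and the restricted closure of {PartNo} across the fragments never reaches {SCity, Cost}.
SCity, PartNo → Color is preserved.
SCity → Color is preserved.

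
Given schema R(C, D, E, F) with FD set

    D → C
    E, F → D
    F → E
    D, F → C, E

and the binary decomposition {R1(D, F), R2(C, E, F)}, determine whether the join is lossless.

Yes

Common attributes: R1 ∩ R2 = {F}.
Closure of {F}: F → E applies, adding E; E, F → D applies, adding D; D, F → C, E applies, adding C. So (F)⁺ = {C, D, E, F}.
This closure contains every attribute of R1, so R1 ∩ R2 → R1. The join is lossless.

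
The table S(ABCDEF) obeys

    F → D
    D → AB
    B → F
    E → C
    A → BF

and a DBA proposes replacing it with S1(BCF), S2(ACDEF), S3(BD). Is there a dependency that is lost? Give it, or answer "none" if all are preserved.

F → D lies within S2.
D → AB: restricted closure across fragments reaches AB.
B → F lies within S1.
E → C lies within S2.
A → BF: restricted closure across fragments reaches BF.
Every dependency is enforceable on the fragments, so the decomposition is dependency-preserving.

none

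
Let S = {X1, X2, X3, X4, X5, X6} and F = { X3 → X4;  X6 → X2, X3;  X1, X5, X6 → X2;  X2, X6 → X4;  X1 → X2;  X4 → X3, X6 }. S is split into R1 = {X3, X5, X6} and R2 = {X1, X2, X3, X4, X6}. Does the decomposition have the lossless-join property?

Common attributes: R1 ∩ R2 = {X3, X6}.
Closure of {X3, X6}: X3 → X4 applies, adding X4; X6 → X2, X3 applies, adding X2. So (X3, X6)⁺ = {X2, X3, X4, X6}.
The closure contains neither all of R1 = {X3, X5, X6} nor all of R2 = {X1, X2, X3, X4, X6}, so the common attributes are not a superkey of either fragment. The join is lossy.

No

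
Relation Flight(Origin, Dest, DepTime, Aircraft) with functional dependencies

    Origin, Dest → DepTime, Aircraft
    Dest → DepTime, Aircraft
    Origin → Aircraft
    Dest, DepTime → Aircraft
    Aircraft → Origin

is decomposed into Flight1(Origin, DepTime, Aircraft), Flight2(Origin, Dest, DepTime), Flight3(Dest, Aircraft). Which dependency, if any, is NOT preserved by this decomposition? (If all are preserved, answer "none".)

Origin, Dest → DepTime, Aircraft: restricted closure across fragments reaches DepTime, Aircraft.
Dest → DepTime, Aircraft: restricted closure across fragments reaches DepTime, Aircraft.
Origin → Aircraft lies within Flight1.
Dest, DepTime → Aircraft: restricted closure across fragments reaches Aircraft.
Aircraft → Origin lies within Flight1.
Every dependency is enforceable on the fragments, so the decomposition is dependency-preserving.

none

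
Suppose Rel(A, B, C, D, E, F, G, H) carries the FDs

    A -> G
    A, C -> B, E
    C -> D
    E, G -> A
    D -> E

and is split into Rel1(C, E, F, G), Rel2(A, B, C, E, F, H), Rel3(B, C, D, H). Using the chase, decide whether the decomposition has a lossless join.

Chase test. Columns are A, B, C, D, E, F, G, H; row i has aⱼ where attribute j ∈ Reli, else bᵢⱼ.
Initial tableau (one row per fragment):
  row 1: b11 b12 a3 b14 a5 a6 a7 b18
  row 2: a1 a2 a3 b24 a5 a6 b27 a8
  row 3: b31 a2 a3 a4 b35 b36 b37 a8
Rows 1 and 2 agree on C; apply C→D and equate their D entries.
Rows 1 and 3 agree on C; apply C→D and equate their D entries.
Rows 1 and 3 agree on D; apply D→E and equate their E entries.
No row becomes fully distinguished — the join is lossy.

No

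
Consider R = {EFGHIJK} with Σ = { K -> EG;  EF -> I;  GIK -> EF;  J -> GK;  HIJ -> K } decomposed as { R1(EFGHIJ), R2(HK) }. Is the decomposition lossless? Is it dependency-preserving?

lossy and not dependency-preserving

Lossless test: (H)⁺ = {H}, which is a superkey of neither fragment — lossy.
Dependency preservation: the restricted closure of {K} across the fragments never reaches {EG}, so K → EG cannot be enforced without a join — not preserved.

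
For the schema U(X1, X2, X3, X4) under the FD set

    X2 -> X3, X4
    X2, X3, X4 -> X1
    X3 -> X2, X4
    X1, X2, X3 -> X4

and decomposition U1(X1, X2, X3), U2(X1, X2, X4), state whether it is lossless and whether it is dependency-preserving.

lossless and dependency-preserving

Lossless test: (X1, X2)⁺ = {X1, X2, X3, X4}, which contains all of one fragment — lossless.
Dependency preservation: X2 → X3, X4; X2, X3, X4 → X1; X3 → X2, X4; X1, X2, X3 → X4 are not contained in any single fragment, but the restricted closure of each left-hand side across the fragments still reaches the right-hand side; the remaining FDs each lie inside some fragment. All dependencies are preserved.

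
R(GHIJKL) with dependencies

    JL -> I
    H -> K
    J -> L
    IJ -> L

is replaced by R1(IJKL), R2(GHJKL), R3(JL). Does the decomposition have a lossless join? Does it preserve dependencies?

Lossless test (chase): Rows 1 and 2 agree on JL; apply JL→I and equate their I entries. Rows 1 and 3 agree on JL; apply JL→I and equate their I entries. Row 2 is now all distinguished symbols — the join is lossless.
Dependency preservation: every FD's attributes lie within a single fragment, so each can be enforced locally — preserved.

lossless and dependency-preserving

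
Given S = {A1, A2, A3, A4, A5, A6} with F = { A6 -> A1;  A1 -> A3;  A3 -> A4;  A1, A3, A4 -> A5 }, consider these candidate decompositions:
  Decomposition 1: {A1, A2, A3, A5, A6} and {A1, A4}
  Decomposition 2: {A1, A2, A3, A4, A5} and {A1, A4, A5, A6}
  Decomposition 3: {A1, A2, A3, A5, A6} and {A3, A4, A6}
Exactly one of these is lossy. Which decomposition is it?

Decomposition 1: common = {A1}, closure = {A1, A3, A4, A5} → lossless.
Decomposition 2: common = {A1, A4, A5}, closure = {A1, A3, A4, A5} → lossy.
Decomposition 3: common = {A3, A6}, closure = {A1, A3, A4, A5, A6} → lossless.

Decomposition 2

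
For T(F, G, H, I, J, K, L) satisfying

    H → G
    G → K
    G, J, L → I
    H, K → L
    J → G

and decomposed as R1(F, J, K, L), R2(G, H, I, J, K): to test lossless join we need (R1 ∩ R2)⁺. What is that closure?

R1 ∩ R2 = {J, K}.
J → G applies, adding G
Closure: {G, J, K}.

G, J, K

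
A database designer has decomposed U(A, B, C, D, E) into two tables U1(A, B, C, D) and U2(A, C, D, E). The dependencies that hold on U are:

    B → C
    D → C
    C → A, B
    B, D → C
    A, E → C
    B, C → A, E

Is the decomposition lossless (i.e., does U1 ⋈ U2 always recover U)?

Yes

Common attributes: U1 ∩ U2 = {A, C, D}.
Closure of {A, C, D}: C → A, B applies, adding B; B, C → A, E applies, adding E. So (A, C, D)⁺ = {A, B, C, D, E}.
This closure contains every attribute of U1, so U1 ∩ U2 → U1. The join is lossless.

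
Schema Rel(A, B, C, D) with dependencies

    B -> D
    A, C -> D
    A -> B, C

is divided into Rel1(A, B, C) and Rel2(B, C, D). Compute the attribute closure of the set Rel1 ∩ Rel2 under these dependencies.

B, C, D

Rel1 ∩ Rel2 = {B, C}.
B → D applies, adding D
Closure: {B, C, D}.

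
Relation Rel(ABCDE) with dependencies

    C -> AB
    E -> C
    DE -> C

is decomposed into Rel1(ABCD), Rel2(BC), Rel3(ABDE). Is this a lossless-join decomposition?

Chase test. Columns are ABCDE; row i has aⱼ where attribute j ∈ Reli, else bᵢⱼ.
Initial tableau (one row per fragment):
  row 1: a1 a2 a3 a4 b15
  row 2: b21 a2 a3 b24 b25
  row 3: a1 a2 b33 a4 a5
Rows 1 and 2 agree on C; apply C→AB and equate their AB entries.
No row becomes fully distinguished — the join is lossy.

No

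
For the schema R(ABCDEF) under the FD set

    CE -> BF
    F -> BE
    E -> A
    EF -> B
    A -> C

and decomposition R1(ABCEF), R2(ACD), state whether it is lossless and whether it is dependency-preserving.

Lossless test: (AC)⁺ = {AC}, which is a superkey of neither fragment — lossy.
Dependency preservation: every FD's attributes lie within a single fragment, so each can be enforced locally — preserved.

lossy but dependency-preserving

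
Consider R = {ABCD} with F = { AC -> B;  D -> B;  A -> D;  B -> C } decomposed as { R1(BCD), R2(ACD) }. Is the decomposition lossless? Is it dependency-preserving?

lossless and dependency-preserving

Lossless test: (CD)⁺ = {BCD}, which contains all of one fragment — lossless.
Dependency preservation: AC → B is not contained in any single fragment, but the restricted closure of its left-hand side across the fragments still reaches the right-hand side; the remaining FDs each lie inside some fragment. All dependencies are preserved.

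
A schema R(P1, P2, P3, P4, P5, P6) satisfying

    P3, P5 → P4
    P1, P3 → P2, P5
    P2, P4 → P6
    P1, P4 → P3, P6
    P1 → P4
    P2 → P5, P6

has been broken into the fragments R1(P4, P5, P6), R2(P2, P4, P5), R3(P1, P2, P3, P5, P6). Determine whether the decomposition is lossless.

No

Chase test. Columns are P1, P2, P3, P4, P5, P6; row i has aⱼ where attribute j ∈ Ri, else bᵢⱼ.
Initial tableau (one row per fragment):
  row 1: b11 b12 b13 a4 a5 a6
  row 2: b21 a2 b23 a4 a5 b26
  row 3: a1 a2 a3 b34 a5 a6
Rows 2 and 3 agree on P2; apply P2→P5, P6 and equate their P5, P6 entries.
No row becomes fully distinguished — the join is lossy.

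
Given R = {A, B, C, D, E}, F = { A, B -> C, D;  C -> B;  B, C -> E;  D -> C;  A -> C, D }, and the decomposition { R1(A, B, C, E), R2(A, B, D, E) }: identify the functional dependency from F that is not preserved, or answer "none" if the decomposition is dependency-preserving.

D -> C

Check D → C: no single fragment contains all of {C, D}, and the restricted closure of {D} across the fragments never reaches {C}.
A, B → C, D is preserved.
C → B is preserved.
B, C → E is preserved.
A → C, D is preserved.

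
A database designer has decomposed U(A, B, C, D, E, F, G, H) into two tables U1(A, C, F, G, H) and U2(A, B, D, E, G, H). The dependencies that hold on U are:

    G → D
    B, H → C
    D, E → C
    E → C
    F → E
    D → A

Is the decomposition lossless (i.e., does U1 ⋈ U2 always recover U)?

No

Common attributes: U1 ∩ U2 = {A, G, H}.
Closure of {A, G, H}: G → D applies, adding D. So (A, G, H)⁺ = {A, D, G, H}.
The closure contains neither all of U1 = {A, C, F, G, H} nor all of U2 = {A, B, D, E, G, H}, so the common attributes are not a superkey of either fragment. The join is lossy.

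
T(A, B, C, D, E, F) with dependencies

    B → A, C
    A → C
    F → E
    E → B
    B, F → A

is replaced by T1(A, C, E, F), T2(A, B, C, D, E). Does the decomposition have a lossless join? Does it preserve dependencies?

Lossless test: (A, C, E)⁺ = {A, B, C, E}, which is a superkey of neither fragment — lossy.
Dependency preservation: B, F → A is not contained in any single fragment, but the restricted closure of its left-hand side across the fragments still reaches the right-hand side; the remaining FDs each lie inside some fragment. All dependencies are preserved.

lossy but dependency-preserving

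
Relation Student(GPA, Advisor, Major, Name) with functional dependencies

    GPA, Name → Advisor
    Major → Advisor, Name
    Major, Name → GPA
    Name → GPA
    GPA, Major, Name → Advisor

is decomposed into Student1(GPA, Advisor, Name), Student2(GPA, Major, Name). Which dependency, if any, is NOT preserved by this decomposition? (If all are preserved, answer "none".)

none

GPA, Name → Advisor lies within Student1.
Major → Advisor, Name: restricted closure across fragments reaches Advisor, Name.
Major, Name → GPA lies within Student2.
Name → GPA lies within Student1.
GPA, Major, Name → Advisor: restricted closure across fragments reaches Advisor.
Every dependency is enforceable on the fragments, so the decomposition is dependency-preserving.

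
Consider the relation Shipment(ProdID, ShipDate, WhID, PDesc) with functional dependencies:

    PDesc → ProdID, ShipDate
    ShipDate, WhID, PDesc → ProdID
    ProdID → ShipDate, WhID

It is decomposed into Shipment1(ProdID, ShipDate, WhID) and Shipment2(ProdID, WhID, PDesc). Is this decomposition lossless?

Yes

Common attributes: Shipment1 ∩ Shipment2 = {ProdID, WhID}.
Closure of {ProdID, WhID}: ProdID → ShipDate, WhID applies, adding ShipDate. So (ProdID, WhID)⁺ = {ProdID, ShipDate, WhID}.
This closure contains every attribute of Shipment1, so Shipment1 ∩ Shipment2 → Shipment1. The join is lossless.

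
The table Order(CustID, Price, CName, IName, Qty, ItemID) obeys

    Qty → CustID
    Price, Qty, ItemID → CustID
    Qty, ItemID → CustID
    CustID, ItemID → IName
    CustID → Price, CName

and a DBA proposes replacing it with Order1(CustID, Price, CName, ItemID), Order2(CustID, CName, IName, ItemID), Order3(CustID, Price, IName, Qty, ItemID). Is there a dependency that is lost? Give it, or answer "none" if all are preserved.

none

Qty → CustID lies within Order3.
Price, Qty, ItemID → CustID lies within Order3.
Qty, ItemID → CustID lies within Order3.
CustID, ItemID → IName lies within Order2.
CustID → Price, CName lies within Order1.
Every dependency is enforceable on the fragments, so the decomposition is dependency-preserving.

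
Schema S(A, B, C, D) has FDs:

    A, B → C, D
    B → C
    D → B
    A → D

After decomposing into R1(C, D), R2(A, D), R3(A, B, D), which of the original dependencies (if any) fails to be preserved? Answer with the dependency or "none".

B → C

Check B → C: no single fragment contains all of {B, C}, and the restricted closure of {B} across the fragments never reaches {C}.
A, B → C, D is preserved.
D → B is preserved.
A → D is preserved.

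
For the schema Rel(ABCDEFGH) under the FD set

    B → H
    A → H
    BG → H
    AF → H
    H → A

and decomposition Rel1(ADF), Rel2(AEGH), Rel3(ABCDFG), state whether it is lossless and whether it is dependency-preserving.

Lossless test (chase): Rows 1 and 2 agree on A; apply A→H and equate their H entries. Rows 1 and 3 agree on A; apply A→H and equate their H entries. No row becomes fully distinguished — the join is lossy.
Dependency preservation: B → H; BG → H; AF → H are not contained in any single fragment, but the restricted closure of each left-hand side across the fragments still reaches the right-hand side; the remaining FDs each lie inside some fragment. All dependencies are preserved.

lossy but dependency-preserving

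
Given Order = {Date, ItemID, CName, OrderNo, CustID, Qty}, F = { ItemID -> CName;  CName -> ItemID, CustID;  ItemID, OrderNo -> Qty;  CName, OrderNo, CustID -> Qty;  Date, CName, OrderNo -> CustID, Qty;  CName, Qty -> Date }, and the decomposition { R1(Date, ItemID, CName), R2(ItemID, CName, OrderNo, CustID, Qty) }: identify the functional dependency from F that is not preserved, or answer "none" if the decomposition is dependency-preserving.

Check CName, Qty → Date: no single fragment contains all of {Date, CName, Qty}, and the restricted closure of {CName, Qty} across the fragments never reaches {Date}.
ItemID → CName is preserved.
CName → ItemID, CustID is preserved.
ItemID, OrderNo → Qty is preserved.
CName, OrderNo, CustID → Qty is preserved.
Date, CName, OrderNo → CustID, Qty is preserved.

CName, Qty -> Date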